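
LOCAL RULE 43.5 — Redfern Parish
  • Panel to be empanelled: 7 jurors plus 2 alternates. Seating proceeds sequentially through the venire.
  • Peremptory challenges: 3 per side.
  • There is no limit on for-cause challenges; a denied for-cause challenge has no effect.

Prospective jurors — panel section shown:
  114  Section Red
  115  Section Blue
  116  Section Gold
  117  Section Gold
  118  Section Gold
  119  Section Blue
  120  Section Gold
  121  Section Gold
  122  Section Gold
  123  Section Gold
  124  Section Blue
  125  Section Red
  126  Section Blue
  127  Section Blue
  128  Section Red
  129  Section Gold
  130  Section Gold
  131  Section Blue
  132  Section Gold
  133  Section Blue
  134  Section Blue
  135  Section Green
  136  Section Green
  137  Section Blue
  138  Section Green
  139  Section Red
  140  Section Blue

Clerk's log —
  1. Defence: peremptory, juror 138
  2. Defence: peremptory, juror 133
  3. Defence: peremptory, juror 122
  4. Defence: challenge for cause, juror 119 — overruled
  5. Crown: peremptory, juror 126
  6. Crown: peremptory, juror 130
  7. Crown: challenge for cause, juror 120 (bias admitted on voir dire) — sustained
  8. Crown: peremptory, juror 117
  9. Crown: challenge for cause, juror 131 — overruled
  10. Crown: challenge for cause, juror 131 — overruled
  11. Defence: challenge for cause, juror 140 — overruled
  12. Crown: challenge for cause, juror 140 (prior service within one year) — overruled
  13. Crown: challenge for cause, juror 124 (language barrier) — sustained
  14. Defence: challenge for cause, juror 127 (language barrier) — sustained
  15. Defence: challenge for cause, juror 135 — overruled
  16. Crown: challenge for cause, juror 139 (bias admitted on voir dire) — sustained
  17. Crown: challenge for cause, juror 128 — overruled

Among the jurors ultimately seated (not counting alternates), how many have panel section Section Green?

Removed: #117, #120, #122, #124, #126, #127, #130, #133, #138, #139.
Seated jurors 1–7: #114, #115, #116, #118, #119, #121, #123 (alternates #125, #128 not counted).
None of those are in Section Green → 0.

0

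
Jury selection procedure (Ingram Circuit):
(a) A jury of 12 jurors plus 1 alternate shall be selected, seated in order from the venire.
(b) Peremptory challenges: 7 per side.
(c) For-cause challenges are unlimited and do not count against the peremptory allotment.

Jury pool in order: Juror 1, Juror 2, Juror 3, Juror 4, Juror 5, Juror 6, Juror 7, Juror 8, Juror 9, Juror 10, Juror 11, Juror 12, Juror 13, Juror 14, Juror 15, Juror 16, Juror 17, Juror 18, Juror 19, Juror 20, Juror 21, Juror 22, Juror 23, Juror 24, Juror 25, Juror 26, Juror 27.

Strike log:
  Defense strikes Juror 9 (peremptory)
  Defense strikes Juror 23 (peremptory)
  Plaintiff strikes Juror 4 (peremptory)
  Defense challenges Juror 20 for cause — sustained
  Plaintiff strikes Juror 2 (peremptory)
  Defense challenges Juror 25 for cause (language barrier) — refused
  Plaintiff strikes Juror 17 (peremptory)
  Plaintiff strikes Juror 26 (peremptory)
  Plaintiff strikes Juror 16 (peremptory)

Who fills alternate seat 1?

18

Removed: #2, #4, #9, #16, #17, #20, #23, #26. (#25 stays — for-cause denied.)
Seating in order: seats 1–12 → #1, #3, #5, #6, #7, #8, #10, #11, #12, #13, #14, #15; alternates → #18.
So alternate 1 is #18.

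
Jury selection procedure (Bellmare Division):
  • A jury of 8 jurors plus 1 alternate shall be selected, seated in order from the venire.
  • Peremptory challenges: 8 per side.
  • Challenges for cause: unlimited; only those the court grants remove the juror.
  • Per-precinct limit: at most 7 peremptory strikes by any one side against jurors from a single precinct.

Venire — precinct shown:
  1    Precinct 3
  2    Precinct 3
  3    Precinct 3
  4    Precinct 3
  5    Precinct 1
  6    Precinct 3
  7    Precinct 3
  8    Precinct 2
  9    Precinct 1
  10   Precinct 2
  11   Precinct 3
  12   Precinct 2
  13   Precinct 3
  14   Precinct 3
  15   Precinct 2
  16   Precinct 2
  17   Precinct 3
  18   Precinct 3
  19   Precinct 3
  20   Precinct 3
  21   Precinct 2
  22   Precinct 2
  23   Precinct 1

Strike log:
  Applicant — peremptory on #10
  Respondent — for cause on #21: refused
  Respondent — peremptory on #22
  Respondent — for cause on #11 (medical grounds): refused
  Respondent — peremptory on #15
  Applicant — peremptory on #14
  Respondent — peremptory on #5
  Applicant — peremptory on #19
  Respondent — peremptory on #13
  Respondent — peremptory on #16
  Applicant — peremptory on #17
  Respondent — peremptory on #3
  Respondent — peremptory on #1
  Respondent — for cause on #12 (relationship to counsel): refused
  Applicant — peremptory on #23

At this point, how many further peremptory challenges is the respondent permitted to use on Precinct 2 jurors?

Respondent peremptories so far: #22, #15, #5, #13, #16, #3, #1 — 7 of 8 used, 1 left overall.
Against Precinct 2: #22, #15, #16 — 3 used; per-precinct cap 7 leaves 4.
Binding limit: min(1, 4) = 1.

1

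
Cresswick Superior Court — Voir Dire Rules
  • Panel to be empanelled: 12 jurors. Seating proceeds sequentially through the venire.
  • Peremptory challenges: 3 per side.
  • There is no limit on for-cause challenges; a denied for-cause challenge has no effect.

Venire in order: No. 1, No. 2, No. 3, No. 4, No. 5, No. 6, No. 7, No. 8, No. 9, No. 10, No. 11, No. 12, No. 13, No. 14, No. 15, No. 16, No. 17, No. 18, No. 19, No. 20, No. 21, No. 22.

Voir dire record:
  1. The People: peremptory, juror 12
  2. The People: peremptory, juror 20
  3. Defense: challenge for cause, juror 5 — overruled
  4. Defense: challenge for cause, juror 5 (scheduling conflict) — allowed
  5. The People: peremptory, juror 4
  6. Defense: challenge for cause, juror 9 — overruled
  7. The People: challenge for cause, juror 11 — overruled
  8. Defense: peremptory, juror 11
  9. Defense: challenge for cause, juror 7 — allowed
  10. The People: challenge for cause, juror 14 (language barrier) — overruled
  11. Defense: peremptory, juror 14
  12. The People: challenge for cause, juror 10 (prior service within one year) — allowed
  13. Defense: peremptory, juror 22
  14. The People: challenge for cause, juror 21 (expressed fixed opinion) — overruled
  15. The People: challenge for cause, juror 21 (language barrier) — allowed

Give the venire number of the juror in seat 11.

Removed: #4, #5, #7, #10, #11, #12, #14, #20, #21, #22. (#9 stays — for-cause denied.)
Filling seats in venire order through position 11: #1, #2, #3, #6, #8, #9, #13, #15, #16, #17, #18.
So seat 11 is #18.

18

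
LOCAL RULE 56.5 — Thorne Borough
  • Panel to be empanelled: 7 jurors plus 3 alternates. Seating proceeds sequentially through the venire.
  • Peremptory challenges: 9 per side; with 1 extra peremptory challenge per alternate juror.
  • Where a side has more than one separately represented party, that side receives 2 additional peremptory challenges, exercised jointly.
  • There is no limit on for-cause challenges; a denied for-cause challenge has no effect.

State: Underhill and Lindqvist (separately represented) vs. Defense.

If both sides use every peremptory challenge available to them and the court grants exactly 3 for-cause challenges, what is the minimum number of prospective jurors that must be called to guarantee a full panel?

39

Seats to fill: 7 + 3 alternates = 10.
Peremptories — State: 9 + 1×3 + 2 = 14; Defense: 9 + 1×3 = 12; total 26.
For-cause removals: 3.
Minimum venire: 10 + 26 + 3 = 39.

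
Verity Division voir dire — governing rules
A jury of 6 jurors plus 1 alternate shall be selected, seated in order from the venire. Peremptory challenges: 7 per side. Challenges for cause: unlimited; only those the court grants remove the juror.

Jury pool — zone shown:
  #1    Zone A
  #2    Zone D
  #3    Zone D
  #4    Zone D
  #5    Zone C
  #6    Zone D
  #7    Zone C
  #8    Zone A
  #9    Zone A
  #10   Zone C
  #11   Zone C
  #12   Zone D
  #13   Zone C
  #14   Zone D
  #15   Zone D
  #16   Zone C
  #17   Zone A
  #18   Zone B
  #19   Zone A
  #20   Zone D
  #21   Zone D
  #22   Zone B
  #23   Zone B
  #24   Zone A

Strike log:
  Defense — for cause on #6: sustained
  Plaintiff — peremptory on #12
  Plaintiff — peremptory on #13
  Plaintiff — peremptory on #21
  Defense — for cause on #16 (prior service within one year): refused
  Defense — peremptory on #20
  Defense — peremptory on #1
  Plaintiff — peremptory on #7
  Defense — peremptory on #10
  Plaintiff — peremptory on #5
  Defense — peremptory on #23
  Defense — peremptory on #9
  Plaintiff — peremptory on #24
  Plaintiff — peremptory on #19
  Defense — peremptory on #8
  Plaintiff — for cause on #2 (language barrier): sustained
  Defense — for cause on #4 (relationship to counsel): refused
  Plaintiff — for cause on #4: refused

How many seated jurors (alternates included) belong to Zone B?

0

Removed: #1, #2, #5, #6, #7, #8, #9, #10, #12, #13, #19, #20, #21, #23, #24.
Seated (7 incl. alternates): #3, #4, #11, #14, #15, #16, #17.
None of those are in Zone B → 0.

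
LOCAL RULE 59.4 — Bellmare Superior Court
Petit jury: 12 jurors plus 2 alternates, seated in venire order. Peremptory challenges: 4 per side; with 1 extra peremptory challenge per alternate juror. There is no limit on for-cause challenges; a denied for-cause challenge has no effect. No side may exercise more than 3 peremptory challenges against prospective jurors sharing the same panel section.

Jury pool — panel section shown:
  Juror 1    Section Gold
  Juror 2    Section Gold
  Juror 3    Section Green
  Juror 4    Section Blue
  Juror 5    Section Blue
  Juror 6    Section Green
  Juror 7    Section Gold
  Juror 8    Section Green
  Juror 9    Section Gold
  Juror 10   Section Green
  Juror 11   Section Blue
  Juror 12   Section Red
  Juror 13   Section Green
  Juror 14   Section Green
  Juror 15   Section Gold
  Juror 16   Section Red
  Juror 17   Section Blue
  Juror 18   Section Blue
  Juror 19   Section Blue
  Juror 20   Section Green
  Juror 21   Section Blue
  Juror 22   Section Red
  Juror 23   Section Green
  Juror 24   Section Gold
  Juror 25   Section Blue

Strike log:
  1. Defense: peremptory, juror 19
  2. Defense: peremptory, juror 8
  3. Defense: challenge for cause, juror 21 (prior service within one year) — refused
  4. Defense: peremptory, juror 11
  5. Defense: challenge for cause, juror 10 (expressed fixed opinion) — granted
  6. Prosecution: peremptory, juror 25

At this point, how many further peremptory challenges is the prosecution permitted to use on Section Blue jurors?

Prosecution peremptories so far: #25 — 1 of 6 used, 5 left overall.
Against Section Blue: #25 — 1 used; per-section cap 3 leaves 2.
Binding limit: min(5, 2) = 2.

2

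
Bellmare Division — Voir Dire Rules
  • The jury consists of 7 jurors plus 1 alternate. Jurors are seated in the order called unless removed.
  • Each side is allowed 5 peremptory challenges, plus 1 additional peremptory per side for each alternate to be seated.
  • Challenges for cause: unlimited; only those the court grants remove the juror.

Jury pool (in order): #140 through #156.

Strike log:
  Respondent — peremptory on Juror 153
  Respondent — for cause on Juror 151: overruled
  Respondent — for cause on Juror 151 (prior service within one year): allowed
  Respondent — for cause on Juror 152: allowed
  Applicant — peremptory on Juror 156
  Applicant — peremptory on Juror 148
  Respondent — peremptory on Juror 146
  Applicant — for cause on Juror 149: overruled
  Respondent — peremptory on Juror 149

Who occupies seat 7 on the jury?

Removed: #146, #148, #149, #151, #152, #153, #156.
Seating in order: seats 1–7 → #140, #141, #142, #143, #144, #145, #147; alternates → #150.
So seat 7 is #147.

147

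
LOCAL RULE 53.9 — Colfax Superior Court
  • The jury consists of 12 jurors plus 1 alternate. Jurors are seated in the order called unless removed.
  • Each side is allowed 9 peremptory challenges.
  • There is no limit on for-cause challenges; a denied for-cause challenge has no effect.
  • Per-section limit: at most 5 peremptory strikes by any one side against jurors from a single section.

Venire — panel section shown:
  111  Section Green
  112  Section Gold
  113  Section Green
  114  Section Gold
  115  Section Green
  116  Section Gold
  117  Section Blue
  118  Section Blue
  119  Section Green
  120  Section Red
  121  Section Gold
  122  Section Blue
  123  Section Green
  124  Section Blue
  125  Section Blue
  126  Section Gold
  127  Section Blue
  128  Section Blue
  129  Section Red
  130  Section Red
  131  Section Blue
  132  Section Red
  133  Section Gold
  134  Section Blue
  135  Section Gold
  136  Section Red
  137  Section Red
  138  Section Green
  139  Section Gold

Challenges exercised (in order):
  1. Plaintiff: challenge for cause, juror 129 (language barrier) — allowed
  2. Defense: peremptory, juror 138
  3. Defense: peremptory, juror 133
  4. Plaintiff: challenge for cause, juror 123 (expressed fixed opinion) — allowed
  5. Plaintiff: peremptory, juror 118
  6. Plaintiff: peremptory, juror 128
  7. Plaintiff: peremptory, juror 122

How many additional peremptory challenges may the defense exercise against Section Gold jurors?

4

Defense peremptories so far: #138, #133 — 2 of 9 used, 7 left overall.
Against Section Gold: #133 — 1 used; per-section cap 5 leaves 4.
Binding limit: min(7, 4) = 4.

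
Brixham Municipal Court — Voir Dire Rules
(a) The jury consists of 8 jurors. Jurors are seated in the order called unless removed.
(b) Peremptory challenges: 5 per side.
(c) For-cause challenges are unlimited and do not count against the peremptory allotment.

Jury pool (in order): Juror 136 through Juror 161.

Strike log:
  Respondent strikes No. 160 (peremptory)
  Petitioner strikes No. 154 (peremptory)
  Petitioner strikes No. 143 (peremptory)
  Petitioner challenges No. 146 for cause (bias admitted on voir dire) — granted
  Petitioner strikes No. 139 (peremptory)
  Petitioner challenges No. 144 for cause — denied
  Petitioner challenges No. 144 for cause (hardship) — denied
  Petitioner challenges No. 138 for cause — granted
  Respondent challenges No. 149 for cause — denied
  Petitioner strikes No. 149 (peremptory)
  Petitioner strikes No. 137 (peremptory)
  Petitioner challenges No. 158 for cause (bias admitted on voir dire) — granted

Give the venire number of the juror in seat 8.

148

Removed: #137, #138, #139, #143, #146, #149, #154, #158, #160. (#144 stays — for-cause denied.)
Seating in order: seats 1–8 → #136, #140, #141, #142, #144, #145, #147, #148.
So seat 8 is #148.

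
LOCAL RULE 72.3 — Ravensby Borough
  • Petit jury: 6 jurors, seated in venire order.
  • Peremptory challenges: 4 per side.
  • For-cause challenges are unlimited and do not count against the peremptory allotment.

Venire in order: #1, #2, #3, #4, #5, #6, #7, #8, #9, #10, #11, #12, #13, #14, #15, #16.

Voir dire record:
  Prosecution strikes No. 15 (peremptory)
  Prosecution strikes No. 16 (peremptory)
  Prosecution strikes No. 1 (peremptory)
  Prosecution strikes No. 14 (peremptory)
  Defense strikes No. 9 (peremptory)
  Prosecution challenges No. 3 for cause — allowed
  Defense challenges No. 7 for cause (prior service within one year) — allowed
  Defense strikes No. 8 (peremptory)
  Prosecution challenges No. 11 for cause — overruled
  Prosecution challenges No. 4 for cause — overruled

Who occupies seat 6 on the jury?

Removed: #1, #3, #7, #8, #9, #14, #15, #16. (#4, #11 stay — for-cause denied.)
Filling seats in venire order through position 6: #2, #4, #5, #6, #10, #11.
So seat 6 is #11.

11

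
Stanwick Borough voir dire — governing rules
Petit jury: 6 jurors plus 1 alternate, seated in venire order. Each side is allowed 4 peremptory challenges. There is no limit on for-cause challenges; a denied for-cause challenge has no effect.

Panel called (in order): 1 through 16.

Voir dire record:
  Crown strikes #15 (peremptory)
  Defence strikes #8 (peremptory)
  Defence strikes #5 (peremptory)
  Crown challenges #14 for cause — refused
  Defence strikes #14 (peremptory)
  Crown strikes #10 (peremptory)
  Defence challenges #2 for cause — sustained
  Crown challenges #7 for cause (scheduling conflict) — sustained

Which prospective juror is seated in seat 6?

11

Removed: #2, #5, #7, #8, #10, #14, #15.
Seating in order: seats 1–6 → #1, #3, #4, #6, #9, #11; alternates → #12.
So seat 6 is #11.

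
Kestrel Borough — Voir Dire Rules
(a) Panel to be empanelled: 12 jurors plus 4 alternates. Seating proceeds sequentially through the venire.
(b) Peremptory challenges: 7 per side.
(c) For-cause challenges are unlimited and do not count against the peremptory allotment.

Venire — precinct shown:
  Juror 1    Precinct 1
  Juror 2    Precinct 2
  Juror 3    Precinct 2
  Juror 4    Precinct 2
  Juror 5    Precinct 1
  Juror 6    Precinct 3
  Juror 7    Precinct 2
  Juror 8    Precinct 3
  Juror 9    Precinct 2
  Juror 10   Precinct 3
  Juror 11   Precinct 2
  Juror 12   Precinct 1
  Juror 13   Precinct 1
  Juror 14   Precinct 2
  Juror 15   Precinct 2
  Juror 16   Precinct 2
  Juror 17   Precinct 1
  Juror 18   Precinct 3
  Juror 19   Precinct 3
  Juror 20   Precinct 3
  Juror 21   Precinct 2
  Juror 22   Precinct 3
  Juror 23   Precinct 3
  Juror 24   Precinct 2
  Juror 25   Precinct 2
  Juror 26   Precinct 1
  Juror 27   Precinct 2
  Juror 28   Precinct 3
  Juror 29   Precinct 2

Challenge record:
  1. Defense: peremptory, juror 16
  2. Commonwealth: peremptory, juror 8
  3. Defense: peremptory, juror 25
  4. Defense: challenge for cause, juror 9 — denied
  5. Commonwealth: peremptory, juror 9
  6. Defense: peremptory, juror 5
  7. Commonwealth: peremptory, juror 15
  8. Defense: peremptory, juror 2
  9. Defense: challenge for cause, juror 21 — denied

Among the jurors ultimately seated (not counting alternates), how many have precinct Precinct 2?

5

Removed: #2, #5, #8, #9, #15, #16, #25.
Seated jurors 1–12: #1, #3, #4, #6, #7, #10, #11, #12, #13, #14, #17, #18 (alternates #19, #20, #21, #22 not counted).
Of those, in Precinct 2: #3, #4, #7, #11, #14 → 5.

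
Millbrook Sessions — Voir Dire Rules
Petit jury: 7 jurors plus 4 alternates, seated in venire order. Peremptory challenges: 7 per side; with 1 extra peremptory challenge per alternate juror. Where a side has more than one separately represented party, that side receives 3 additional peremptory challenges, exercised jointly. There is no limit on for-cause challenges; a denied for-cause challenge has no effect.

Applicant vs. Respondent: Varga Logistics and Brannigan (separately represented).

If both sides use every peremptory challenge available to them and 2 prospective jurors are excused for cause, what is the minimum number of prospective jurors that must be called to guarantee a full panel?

Seats to fill: 7 + 4 alternates = 11.
Peremptories — Applicant: 7 + 1×4 = 11; Respondent: 7 + 1×4 + 3 = 14; total 25.
For-cause removals: 2.
Minimum venire: 11 + 25 + 2 = 38.

38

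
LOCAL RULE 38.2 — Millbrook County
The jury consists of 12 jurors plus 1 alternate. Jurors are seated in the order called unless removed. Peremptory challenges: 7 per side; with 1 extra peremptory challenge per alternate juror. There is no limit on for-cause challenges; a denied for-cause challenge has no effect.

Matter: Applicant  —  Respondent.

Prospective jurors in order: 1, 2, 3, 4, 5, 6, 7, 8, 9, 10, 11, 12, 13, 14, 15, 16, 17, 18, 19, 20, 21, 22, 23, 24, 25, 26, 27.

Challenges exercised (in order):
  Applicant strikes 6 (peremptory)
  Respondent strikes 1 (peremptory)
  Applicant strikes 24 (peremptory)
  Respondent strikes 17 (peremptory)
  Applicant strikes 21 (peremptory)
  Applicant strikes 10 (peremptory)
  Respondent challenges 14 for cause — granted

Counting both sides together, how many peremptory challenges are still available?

10

Applicant allotment: 7 base + 1 × 1 alternate = 8. Respondent allotment: 7 base + 1 × 1 alternate = 8.
Applicant peremptories used: #6, #24, #21, #10 — 4.
Respondent peremptories used: #1, #17 — 2 (the for-cause on #14 doesn't count).
Remaining: (8 − 4) + (8 − 2) = 10.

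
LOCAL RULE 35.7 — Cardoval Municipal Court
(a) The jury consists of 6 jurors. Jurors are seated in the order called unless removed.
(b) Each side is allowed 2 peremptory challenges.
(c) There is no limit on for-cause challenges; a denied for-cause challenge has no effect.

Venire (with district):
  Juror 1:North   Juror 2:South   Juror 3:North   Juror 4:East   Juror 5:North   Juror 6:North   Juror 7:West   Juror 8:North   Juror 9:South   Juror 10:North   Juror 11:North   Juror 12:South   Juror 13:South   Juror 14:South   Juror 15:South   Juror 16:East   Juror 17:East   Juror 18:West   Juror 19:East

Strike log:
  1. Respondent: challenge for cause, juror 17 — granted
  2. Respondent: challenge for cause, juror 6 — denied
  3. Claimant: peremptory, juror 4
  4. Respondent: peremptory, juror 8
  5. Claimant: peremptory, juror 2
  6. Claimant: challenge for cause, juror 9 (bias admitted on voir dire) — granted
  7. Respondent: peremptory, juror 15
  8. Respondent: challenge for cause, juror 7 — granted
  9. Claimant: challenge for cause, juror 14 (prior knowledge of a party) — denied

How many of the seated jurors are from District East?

0

Removed: #2, #4, #7, #8, #9, #15, #17.
Seated jurors 1–6: #1, #3, #5, #6, #10, #11.
None of those are in District East → 0.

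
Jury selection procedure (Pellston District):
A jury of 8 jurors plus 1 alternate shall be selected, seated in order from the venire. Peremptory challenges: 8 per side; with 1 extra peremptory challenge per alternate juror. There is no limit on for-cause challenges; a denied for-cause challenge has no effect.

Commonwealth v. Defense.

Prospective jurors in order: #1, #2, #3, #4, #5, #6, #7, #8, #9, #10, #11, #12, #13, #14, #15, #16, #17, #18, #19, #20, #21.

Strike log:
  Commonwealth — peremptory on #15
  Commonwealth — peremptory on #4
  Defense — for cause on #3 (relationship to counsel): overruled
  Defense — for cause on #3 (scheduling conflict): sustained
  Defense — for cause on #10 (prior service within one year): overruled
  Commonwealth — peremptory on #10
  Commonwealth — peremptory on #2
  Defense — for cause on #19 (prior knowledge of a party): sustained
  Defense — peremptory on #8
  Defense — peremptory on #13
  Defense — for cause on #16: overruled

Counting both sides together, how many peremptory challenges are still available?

Commonwealth allotment: 8 base + 1 × 1 alternate = 9. Defense allotment: 8 base + 1 × 1 alternate = 9.
Commonwealth peremptories used: #15, #4, #10, #2 — 4.
Defense peremptories used: #8, #13 — 2 (for-cause on #3, #3, #10, #19, #16 don't count).
Remaining: (9 − 4) + (9 − 2) = 12.

12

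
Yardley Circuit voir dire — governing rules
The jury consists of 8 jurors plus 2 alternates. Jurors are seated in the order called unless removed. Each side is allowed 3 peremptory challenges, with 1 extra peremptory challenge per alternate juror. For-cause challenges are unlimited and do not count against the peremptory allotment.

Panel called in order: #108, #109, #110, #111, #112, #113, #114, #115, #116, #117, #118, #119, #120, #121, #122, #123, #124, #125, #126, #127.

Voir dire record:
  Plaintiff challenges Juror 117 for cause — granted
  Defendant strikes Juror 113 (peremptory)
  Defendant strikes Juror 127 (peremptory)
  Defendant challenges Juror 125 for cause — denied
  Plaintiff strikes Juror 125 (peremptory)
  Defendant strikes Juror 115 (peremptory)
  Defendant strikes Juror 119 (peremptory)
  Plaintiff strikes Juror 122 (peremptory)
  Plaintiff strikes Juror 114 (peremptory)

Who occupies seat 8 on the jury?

120

Removed: #113, #114, #115, #117, #119, #122, #125, #127.
Seating in order: seats 1–8 → #108, #109, #110, #111, #112, #116, #118, #120; alternates → #121, #123.
So seat 8 is #120.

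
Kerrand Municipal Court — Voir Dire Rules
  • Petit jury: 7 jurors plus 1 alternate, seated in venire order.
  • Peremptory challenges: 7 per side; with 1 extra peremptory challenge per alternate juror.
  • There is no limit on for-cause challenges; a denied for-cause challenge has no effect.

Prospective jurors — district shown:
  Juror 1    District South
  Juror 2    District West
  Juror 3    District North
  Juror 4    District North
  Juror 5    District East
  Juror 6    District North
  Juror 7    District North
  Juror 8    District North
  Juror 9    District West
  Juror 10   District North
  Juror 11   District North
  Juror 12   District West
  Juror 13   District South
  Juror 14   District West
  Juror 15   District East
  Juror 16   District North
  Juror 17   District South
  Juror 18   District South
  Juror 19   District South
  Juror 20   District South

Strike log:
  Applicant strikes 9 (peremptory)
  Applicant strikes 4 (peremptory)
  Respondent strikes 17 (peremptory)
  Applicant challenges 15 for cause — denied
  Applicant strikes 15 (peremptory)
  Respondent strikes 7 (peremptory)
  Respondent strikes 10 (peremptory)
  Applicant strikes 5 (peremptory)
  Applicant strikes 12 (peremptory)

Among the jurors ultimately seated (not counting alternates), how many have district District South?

Removed: #4, #5, #7, #9, #10, #12, #15, #17.
Seated jurors 1–7: #1, #2, #3, #6, #8, #11, #13 (alternates #14 not counted).
Of those, in District South: #1, #13 → 2.

2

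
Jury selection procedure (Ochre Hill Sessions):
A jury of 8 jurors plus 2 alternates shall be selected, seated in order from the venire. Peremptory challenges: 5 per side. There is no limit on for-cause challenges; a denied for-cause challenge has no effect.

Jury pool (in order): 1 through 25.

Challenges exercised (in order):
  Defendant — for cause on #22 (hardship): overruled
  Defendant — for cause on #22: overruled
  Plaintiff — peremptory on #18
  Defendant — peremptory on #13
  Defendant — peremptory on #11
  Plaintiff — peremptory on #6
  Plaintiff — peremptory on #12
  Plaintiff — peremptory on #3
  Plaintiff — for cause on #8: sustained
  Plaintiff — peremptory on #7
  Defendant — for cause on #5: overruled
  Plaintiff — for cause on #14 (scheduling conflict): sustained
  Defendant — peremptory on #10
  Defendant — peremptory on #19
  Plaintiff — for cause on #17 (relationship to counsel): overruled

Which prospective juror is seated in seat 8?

17

Removed: #3, #6, #7, #8, #10, #11, #12, #13, #14, #18, #19. (#5, #17, #22 stay — for-cause denied.)
Seating in order: seats 1–8 → #1, #2, #4, #5, #9, #15, #16, #17; alternates → #20, #21.
So seat 8 is #17.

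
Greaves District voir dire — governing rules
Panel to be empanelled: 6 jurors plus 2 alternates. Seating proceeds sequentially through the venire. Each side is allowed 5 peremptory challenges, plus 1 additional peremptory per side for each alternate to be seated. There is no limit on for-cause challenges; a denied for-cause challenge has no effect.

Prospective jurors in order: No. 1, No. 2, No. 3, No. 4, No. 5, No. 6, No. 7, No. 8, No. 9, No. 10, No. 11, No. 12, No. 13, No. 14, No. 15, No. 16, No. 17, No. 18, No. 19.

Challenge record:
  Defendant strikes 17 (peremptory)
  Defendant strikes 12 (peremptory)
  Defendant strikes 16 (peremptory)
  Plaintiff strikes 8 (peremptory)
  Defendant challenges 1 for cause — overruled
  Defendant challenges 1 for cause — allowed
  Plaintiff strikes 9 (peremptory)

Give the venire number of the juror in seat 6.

Removed: #1, #8, #9, #12, #16, #17.
Seating in order: seats 1–6 → #2, #3, #4, #5, #6, #7; alternates → #10, #11.
So seat 6 is #7.

7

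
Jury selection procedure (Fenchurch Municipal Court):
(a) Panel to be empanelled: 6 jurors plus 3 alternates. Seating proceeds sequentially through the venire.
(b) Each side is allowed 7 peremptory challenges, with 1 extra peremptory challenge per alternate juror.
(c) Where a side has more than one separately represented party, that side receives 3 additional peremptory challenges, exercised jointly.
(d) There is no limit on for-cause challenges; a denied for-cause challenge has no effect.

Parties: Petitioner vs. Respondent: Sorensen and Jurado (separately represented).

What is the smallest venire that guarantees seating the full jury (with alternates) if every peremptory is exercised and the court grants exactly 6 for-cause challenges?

38

Seats to fill: 6 + 3 alternates = 9.
Peremptories — Petitioner: 7 + 1×3 = 10; Respondent: 7 + 1×3 + 3 = 13; total 23.
For-cause removals: 6.
Minimum venire: 9 + 23 + 6 = 38.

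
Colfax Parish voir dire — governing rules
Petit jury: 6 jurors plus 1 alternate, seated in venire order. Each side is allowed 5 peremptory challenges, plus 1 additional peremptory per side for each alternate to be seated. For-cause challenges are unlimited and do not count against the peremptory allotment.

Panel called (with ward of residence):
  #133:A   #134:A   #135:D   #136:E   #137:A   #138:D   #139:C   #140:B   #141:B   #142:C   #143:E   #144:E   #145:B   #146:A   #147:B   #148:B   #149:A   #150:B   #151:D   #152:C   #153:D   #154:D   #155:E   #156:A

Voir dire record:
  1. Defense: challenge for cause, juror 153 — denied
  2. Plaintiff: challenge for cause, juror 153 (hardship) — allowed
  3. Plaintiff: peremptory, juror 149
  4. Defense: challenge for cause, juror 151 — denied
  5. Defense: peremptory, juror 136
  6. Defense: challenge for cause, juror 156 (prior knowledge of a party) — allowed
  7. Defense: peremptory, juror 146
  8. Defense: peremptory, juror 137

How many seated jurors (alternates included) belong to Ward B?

Removed: #136, #137, #146, #149, #153, #156.
Seated (7 incl. alternates): #133, #134, #135, #138, #139, #140, #141.
Of those, in Ward B: #140, #141 → 2.

2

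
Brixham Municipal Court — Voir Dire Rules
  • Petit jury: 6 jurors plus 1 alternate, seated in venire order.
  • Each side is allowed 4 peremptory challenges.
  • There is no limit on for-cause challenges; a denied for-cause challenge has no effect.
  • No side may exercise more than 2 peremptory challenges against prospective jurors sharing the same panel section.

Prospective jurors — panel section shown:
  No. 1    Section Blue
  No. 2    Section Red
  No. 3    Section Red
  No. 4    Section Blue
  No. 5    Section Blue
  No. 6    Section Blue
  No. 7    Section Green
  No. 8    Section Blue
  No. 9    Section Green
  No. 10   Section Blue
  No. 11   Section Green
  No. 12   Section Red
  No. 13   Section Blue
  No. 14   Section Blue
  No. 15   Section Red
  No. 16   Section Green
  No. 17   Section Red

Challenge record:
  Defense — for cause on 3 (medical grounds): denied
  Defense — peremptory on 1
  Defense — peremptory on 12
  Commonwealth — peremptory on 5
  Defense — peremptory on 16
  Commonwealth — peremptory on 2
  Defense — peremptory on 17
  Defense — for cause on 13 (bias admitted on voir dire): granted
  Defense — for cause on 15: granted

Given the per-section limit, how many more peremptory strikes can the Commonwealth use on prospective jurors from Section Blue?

1

Commonwealth peremptories so far: #5, #2 — 2 of 4 used, 2 left overall.
Against Section Blue: #5 — 1 used; per-section cap 2 leaves 1.
Binding limit: min(2, 1) = 1.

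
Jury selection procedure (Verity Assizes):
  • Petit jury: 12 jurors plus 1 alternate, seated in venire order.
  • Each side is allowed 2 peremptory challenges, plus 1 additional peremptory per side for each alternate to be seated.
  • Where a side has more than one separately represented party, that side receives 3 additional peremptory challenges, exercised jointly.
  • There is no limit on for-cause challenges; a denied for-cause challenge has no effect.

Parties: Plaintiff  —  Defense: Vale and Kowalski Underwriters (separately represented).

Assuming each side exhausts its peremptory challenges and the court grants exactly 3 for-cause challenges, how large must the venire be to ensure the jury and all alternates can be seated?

25

Seats to fill: 12 + 1 alternates = 13.
Peremptories — Plaintiff: 2 + 1×1 = 3; Defense: 2 + 1×1 + 3 = 6; total 9.
For-cause removals: 3.
Minimum venire: 13 + 9 + 3 = 25.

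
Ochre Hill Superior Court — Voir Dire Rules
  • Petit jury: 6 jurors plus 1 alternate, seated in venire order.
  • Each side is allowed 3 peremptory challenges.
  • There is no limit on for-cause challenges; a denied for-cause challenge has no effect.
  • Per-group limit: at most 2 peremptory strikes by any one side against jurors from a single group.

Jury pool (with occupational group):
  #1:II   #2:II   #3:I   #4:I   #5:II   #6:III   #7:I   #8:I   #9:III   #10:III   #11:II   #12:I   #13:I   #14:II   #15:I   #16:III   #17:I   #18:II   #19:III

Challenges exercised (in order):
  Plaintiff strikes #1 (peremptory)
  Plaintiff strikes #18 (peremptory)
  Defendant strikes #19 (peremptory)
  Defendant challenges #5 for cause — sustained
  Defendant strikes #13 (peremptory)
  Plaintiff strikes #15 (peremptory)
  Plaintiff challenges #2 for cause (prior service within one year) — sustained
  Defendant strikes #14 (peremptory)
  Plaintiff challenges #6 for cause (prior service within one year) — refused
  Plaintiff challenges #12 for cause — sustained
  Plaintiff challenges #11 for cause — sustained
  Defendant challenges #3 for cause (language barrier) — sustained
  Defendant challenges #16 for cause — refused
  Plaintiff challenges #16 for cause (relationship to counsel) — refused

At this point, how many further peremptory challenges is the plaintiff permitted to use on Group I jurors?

Plaintiff peremptories so far: #1, #18, #15 — 3 of 3 used, 0 left overall.
Against Group I: #15 — 1 used; per-group cap 2 leaves 1.
Binding limit: min(0, 1) = 0.

0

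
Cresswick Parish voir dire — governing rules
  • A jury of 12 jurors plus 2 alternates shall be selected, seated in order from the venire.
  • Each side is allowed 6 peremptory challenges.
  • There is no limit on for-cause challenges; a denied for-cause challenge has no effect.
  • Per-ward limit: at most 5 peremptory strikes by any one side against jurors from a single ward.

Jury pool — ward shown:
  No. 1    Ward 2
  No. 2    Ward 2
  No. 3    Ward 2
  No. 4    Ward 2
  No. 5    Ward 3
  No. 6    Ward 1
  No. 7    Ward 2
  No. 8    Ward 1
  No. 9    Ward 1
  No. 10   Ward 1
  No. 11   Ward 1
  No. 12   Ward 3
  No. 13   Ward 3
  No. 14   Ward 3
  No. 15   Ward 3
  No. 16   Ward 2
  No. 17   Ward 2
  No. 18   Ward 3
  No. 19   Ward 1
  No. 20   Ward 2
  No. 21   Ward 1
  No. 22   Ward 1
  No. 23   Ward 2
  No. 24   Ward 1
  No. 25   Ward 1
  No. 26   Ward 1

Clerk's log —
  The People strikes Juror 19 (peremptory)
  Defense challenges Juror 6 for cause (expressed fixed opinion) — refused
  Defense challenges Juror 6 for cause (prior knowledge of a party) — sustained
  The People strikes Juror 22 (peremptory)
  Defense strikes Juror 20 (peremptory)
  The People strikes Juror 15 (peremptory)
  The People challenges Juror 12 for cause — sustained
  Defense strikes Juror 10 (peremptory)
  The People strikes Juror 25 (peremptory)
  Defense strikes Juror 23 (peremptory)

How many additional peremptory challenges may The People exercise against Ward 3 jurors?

The People peremptories so far: #19, #22, #15, #25 — 4 of 6 used, 2 left overall.
Against Ward 3: #15 — 1 used; per-ward cap 5 leaves 4.
Binding limit: min(2, 4) = 2.

2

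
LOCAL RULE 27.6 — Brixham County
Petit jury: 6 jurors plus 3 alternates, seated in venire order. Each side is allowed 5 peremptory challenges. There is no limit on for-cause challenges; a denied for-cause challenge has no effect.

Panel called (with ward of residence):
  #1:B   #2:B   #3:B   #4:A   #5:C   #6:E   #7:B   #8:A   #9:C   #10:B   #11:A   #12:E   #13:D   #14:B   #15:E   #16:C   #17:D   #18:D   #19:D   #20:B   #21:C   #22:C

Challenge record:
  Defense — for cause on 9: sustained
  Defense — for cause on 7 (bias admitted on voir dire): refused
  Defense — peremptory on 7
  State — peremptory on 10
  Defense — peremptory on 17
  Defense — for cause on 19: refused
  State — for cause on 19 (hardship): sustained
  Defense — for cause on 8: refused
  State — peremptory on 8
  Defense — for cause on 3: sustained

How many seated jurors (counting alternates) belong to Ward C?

1

Removed: #3, #7, #8, #9, #10, #17, #19.
Seated (9 incl. alternates): #1, #2, #4, #5, #6, #11, #12, #13, #14.
Of those, in Ward C: #5 → 1.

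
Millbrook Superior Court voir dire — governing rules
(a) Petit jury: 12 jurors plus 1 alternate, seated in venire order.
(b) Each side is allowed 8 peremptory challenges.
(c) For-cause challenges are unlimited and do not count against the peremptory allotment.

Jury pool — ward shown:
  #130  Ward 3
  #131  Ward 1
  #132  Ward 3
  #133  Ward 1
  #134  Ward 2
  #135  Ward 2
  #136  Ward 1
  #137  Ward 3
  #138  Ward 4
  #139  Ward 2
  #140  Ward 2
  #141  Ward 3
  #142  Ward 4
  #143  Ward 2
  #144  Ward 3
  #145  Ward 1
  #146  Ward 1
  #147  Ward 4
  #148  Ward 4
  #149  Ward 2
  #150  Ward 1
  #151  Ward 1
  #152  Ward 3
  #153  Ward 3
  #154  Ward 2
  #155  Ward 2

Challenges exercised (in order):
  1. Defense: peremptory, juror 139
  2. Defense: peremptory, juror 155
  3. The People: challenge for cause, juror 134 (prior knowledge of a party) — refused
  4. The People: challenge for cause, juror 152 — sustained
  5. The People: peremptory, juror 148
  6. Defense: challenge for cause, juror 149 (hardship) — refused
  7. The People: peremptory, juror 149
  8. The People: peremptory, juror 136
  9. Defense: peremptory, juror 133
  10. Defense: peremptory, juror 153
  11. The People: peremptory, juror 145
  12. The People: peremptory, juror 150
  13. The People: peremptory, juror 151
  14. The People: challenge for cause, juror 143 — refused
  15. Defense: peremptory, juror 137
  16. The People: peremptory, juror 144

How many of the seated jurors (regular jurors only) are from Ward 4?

Removed: #133, #136, #137, #139, #144, #145, #148, #149, #150, #151, #152, #153, #155.
Seated jurors 1–12: #130, #131, #132, #134, #135, #138, #140, #141, #142, #143, #146, #147 (alternates #154 not counted).
Of those, in Ward 4: #138, #142, #147 → 3.

3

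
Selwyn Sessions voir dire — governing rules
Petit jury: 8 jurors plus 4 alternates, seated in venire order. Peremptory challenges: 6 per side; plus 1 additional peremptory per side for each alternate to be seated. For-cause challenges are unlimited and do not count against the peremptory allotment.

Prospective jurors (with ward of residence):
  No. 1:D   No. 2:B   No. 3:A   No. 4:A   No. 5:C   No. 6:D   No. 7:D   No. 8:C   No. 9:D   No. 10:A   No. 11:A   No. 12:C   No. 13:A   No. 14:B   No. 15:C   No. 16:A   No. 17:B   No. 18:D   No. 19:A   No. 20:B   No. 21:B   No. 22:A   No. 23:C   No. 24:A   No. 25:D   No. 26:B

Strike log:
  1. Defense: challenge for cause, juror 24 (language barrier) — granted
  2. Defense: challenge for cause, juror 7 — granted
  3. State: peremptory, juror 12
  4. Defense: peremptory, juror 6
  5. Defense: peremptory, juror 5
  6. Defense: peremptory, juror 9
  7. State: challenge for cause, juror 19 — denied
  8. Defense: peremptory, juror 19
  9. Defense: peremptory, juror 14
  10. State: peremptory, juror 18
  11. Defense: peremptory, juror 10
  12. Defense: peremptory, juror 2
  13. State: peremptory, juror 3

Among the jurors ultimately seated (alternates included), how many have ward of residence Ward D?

1

Removed: #2, #3, #5, #6, #7, #9, #10, #12, #14, #18, #19, #24.
Seated (12 incl. alternates): #1, #4, #8, #11, #13, #15, #16, #17, #20, #21, #22, #23.
Of those, in Ward D: #1 → 1.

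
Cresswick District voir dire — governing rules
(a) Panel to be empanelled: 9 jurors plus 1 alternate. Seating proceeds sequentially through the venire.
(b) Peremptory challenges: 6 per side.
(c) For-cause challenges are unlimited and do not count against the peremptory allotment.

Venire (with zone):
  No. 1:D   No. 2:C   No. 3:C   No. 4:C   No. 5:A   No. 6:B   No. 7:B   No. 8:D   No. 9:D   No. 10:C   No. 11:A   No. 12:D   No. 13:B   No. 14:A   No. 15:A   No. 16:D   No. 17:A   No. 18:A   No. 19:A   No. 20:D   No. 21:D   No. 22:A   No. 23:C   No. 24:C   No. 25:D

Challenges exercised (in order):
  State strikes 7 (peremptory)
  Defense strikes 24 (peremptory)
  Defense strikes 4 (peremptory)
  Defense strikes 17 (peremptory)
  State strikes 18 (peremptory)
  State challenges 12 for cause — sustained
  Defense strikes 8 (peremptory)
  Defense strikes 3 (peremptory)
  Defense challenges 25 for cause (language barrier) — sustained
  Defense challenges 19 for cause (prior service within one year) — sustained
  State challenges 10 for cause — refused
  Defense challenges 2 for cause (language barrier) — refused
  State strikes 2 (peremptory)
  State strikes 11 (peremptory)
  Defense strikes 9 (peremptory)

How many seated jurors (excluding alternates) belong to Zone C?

Removed: #2, #3, #4, #7, #8, #9, #11, #12, #17, #18, #19, #24, #25.
Seated jurors 1–9: #1, #5, #6, #10, #13, #14, #15, #16, #20 (alternates #21 not counted).
Of those, in Zone C: #10 → 1.

1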